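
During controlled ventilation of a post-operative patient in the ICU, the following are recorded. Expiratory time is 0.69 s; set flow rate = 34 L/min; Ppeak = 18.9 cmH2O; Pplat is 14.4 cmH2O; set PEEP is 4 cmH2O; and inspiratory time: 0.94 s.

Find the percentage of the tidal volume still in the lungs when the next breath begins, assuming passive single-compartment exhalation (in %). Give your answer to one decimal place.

Flow: 34 L/min ÷ 60 = 0.5667 L/s.
Vt = flow × Ti = 0.5667 L/s × 0.94 s × 1000 mL/L = 532.7 mL.
R = (PIP − Pplat)/V̇ = (18.9 − 14.4) / 0.5667 = 4.5/0.5667 = 7.941 cmH2O·s/L.
C = Vt/(Pplat − PEEP) = 532.7 / (14.4 − 4) = 532.7/10.4 = 51.221 mL/cmH2O.
τ = R × C = 7.941 × 0.05122 L/cmH2O = 0.4067 s.
Fraction remaining at end-expiration = e^(−Te/τ) = e^(−0.69/0.4067) = 0.1833 → 18.33%.

18.3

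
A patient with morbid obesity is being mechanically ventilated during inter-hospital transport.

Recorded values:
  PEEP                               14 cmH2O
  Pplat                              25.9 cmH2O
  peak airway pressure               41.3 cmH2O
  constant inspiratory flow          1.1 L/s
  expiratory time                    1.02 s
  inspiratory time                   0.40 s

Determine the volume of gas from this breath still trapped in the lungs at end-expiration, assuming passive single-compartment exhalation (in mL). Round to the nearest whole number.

Vt = flow × Ti = 1.1 L/s × 0.40 s × 1000 mL/L = 440.0 mL.
R = (PIP − Pplat)/V̇ = (41.3 − 25.9) / 1.1 = 15.4/1.1 = 14.0 cmH2O·s/L.
C = Vt/(Pplat − PEEP) = 440.0 / (25.9 − 14) = 440.0/11.9 = 36.975 mL/cmH2O.
τ = R × C = 14.0 × 0.03698 L/cmH2O = 0.5177 s.
Fraction remaining = e^(−Te/τ) = e^(−1.02/0.5177) = 0.1394.
Trapped volume = 440.0 × 0.1394 = 61.336 mL.

61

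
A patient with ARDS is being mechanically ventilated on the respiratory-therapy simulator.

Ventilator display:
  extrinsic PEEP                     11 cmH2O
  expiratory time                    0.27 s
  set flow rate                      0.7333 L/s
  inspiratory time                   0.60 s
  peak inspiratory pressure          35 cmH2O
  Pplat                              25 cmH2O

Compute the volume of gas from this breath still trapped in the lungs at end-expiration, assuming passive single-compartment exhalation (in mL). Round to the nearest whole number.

234

Vt = flow × Ti = 0.7333 L/s × 0.60 s × 1000 mL/L = 439.98 mL.
R = (PIP − Pplat)/V̇ = (35 − 25) / 0.7333 = 10.0/0.7333 = 13.637 cmH2O·s/L.
C = Vt/(Pplat − PEEP) = 439.98 / (25 − 11) = 439.98/14.0 = 31.427 mL/cmH2O.
τ = R × C = 13.637 × 0.03143 L/cmH2O = 0.4286 s.
Fraction remaining = e^(−Te/τ) = e^(−0.27/0.4286) = 0.5326.
Trapped volume = 439.98 × 0.5326 = 234.33 mL.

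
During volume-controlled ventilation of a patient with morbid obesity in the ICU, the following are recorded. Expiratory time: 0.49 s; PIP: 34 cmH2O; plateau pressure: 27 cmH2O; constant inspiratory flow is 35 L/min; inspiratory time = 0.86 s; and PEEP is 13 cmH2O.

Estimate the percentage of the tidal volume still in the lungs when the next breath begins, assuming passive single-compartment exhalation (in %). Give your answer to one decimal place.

32.0

Flow: 35 L/min ÷ 60 = 0.5833 L/s.
Vt = flow × Ti = 0.5833 L/s × 0.86 s × 1000 mL/L = 501.64 mL.
R = (PIP − Pplat)/V̇ = (34 − 27) / 0.5833 = 7.0/0.5833 = 12.001 cmH2O·s/L.
C = Vt/(Pplat − PEEP) = 501.64 / (27 − 13) = 501.64/14.0 = 35.831 mL/cmH2O.
τ = R × C = 12.001 × 0.03583 L/cmH2O = 0.43 s.
Fraction remaining at end-expiration = e^(−Te/τ) = e^(−0.49/0.43) = 0.32 → 32.0%.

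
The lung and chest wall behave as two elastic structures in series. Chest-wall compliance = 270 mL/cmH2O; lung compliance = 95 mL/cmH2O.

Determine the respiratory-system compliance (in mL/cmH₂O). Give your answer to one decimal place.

70.3

Lung and chest wall are elastances in series: 1/Crs = 1/CL + 1/Ccw.
1/Crs = 1/95 + 1/270 = 0.01423.
Crs = 70.274 mL/cmH2O.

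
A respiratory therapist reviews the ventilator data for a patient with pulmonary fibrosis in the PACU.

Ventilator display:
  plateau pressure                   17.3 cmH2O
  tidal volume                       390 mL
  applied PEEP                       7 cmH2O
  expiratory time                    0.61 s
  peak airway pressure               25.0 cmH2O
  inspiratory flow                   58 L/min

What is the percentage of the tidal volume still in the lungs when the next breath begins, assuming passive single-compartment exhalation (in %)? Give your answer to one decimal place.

Flow: 58 L/min ÷ 60 = 0.9667 L/s.
R = (PIP − Pplat)/V̇ = (25.0 − 17.3) / 0.9667 = 7.7/0.9667 = 7.965 cmH2O·s/L.
C = Vt/(Pplat − PEEP) = 390.0 / (17.3 − 7) = 390.0/10.3 = 37.864 mL/cmH2O.
τ = R × C = 7.965 × 0.03786 L/cmH2O = 0.3016 s.
Fraction remaining at end-expiration = e^(−Te/τ) = e^(−0.61/0.3016) = 0.1323 → 13.23%.

13.2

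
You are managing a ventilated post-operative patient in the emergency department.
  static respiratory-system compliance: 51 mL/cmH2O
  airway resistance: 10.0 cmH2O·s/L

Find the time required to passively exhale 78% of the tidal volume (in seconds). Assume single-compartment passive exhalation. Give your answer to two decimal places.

τ = R × C = 10.0 × 51 mL/cmH2O = 10.0 × 0.051 L/cmH2O = 0.51 s.
Exhaled fraction f = 1 − e^(−t/τ) → t = −τ·ln(1 − f) = −0.51·ln(0.22) = 0.7722 s.

0.77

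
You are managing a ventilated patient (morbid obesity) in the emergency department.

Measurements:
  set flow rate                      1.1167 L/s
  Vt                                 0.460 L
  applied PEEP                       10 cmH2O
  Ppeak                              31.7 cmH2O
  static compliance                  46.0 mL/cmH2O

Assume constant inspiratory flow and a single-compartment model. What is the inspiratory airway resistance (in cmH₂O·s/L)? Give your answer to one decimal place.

Equation of motion (constant flow): PIP = Vt/C + R·V̇ + PEEP.
R·V̇ = PIP − Vt/C − PEEP = 31.7 − 460/46.0 − 10 = 31.7 − 10.0 − 10 = 11.7 cmH2O.
R = 11.7 / 1.1167 = 10.477 cmH2O·s/L.

10.5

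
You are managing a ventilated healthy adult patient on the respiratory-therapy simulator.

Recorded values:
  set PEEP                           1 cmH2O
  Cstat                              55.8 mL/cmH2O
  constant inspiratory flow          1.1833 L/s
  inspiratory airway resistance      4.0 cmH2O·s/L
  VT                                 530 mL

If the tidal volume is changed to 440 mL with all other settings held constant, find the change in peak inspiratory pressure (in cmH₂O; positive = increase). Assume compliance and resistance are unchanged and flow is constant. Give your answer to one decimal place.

PIP = Vt/C + R·V̇ + PEEP (constant-flow equation of motion).
Only the elastic term changes: ΔPIP = ΔVt / C = (440 − 530) / 55.8 = -1.613 cmH2O.

-1.6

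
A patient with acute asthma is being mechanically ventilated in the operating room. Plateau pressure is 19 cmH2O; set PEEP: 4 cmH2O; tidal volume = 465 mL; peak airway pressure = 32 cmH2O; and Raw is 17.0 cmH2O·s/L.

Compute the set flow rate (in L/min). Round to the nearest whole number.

flow = (PIP − Pplat) / Raw = (32 − 19) / 17.0 = 0.7647 L/s × 60 = 45.882 L/min.

46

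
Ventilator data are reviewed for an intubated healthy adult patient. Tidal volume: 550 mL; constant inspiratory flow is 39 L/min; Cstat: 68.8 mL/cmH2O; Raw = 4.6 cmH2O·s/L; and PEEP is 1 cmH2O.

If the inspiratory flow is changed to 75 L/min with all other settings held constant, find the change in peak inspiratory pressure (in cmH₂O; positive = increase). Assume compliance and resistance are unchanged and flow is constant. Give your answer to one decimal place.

Flow: 39 L/min ÷ 60 = 0.65 L/s.
New flow: 75 L/min ÷ 60 = 1.25 L/s.
PIP = Vt/C + R·V̇ + PEEP (constant-flow equation of motion).
Only the resistive term changes: ΔPIP = R × ΔV̇ = 4.6 × (1.25 − 0.65) = 4.6 × 0.6 = 2.76 cmH2O.

2.8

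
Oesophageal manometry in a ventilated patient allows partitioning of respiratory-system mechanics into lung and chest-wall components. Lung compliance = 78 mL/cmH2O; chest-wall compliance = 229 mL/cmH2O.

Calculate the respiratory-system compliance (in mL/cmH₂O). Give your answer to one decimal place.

Lung and chest wall are elastances in series: 1/Crs = 1/CL + 1/Ccw.
1/Crs = 1/78 + 1/229 = 0.01719.
Crs = 58.173 mL/cmH2O.

58.2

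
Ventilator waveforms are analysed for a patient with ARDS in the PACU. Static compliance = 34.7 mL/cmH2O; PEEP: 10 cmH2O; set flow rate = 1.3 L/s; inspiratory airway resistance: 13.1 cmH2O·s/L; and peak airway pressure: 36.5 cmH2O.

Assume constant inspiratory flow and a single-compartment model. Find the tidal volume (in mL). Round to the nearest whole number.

329

Equation of motion (constant flow): PIP = Vt/C + R·V̇ + PEEP.
Vt/C = PIP − R·V̇ − PEEP = 36.5 − 17.03 − 10 = 9.47 cmH2O.
Vt = C × 9.47 = 34.7 × 9.47 = 328.61 mL.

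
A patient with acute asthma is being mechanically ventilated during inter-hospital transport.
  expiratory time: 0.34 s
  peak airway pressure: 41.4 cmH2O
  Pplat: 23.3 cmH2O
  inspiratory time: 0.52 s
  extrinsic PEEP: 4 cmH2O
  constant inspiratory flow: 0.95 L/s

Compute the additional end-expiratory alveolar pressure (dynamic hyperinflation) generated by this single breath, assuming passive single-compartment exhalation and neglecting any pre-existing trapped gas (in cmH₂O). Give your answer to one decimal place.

Vt = flow × Ti = 0.95 L/s × 0.52 s × 1000 mL/L = 494.0 mL.
R = (PIP − Pplat)/V̇ = (41.4 − 23.3) / 0.95 = 18.1/0.95 = 19.053 cmH2O·s/L.
C = Vt/(Pplat − PEEP) = 494.0 / (23.3 − 4) = 494.0/19.3 = 25.596 mL/cmH2O.
τ = R × C = 19.053 × 0.0256 L/cmH2O = 0.4878 s.
Fraction remaining = e^(−Te/τ) = e^(−0.34/0.4878) = 0.4981; trapped volume = 494.0 × 0.4981 = 246.06 mL.
Additional alveolar pressure from trapping ≈ V_trapped / C = 246.06 / 25.596 = 9.613 cmH2O.

9.6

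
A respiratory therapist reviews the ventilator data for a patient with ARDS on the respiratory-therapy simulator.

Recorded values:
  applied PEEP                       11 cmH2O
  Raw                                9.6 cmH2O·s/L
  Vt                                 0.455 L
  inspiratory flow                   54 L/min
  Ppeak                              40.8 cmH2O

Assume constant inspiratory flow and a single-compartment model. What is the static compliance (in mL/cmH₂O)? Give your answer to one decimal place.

21.5

Flow: 54 L/min ÷ 60 = 0.9 L/s.
Equation of motion (constant flow): PIP = Vt/C + R·V̇ + PEEP.
Vt/C = PIP − R·V̇ − PEEP = 40.8 − 9.6×0.9 − 11 = 40.8 − 8.64 − 11 = 21.16 cmH2O.
C = Vt / 21.16 = 455 / 21.16 = 21.503 mL/cmH2O.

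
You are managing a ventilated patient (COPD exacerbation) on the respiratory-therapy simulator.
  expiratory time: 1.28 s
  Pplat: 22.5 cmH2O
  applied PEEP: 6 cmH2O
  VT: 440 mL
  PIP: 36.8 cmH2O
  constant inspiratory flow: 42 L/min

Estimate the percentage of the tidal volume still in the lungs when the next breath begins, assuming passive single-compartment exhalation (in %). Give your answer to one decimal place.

9.5

Flow: 42 L/min ÷ 60 = 0.7 L/s.
R = (PIP − Pplat)/V̇ = (36.8 − 22.5) / 0.7 = 14.3/0.7 = 20.429 cmH2O·s/L.
C = Vt/(Pplat − PEEP) = 440.0 / (22.5 − 6) = 440.0/16.5 = 26.667 mL/cmH2O.
τ = R × C = 20.429 × 0.02667 L/cmH2O = 0.5448 s.
Fraction remaining at end-expiration = e^(−Te/τ) = e^(−1.28/0.5448) = 0.09542 → 9.542%.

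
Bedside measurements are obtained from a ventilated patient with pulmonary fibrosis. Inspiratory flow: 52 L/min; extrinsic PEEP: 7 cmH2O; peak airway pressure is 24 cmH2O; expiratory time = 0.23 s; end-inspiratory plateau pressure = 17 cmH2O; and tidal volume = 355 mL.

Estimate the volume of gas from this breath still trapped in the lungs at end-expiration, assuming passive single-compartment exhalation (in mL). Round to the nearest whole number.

159

Flow: 52 L/min ÷ 60 = 0.8667 L/s.
R = (PIP − Pplat)/V̇ = (24 − 17) / 0.8667 = 7.0/0.8667 = 8.077 cmH2O·s/L.
C = Vt/(Pplat − PEEP) = 355.0 / (17 − 7) = 355.0/10.0 = 35.5 mL/cmH2O.
τ = R × C = 8.077 × 0.0355 L/cmH2O = 0.2867 s.
Fraction remaining = e^(−Te/τ) = e^(−0.23/0.2867) = 0.4483.
Trapped volume = 355.0 × 0.4483 = 159.15 mL.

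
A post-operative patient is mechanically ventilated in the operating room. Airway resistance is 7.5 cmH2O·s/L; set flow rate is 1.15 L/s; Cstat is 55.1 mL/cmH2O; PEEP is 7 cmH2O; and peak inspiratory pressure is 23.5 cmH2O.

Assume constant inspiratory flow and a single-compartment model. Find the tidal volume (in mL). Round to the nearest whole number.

Equation of motion (constant flow): PIP = Vt/C + R·V̇ + PEEP.
Vt/C = PIP − R·V̇ − PEEP = 23.5 − 8.625 − 7 = 7.875 cmH2O.
Vt = C × 7.875 = 55.1 × 7.875 = 433.91 mL.

434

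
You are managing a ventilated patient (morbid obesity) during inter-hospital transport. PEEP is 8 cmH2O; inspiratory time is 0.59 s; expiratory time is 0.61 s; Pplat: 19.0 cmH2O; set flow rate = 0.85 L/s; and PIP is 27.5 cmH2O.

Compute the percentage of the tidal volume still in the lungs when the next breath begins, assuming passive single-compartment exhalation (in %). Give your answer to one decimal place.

Vt = flow × Ti = 0.85 L/s × 0.59 s × 1000 mL/L = 501.5 mL.
R = (PIP − Pplat)/V̇ = (27.5 − 19.0) / 0.85 = 8.5/0.85 = 10.0 cmH2O·s/L.
C = Vt/(Pplat − PEEP) = 501.5 / (19.0 − 8) = 501.5/11.0 = 45.591 mL/cmH2O.
τ = R × C = 10.0 × 0.04559 L/cmH2O = 0.4559 s.
Fraction remaining at end-expiration = e^(−Te/τ) = e^(−0.61/0.4559) = 0.2624 → 26.24%.

26.2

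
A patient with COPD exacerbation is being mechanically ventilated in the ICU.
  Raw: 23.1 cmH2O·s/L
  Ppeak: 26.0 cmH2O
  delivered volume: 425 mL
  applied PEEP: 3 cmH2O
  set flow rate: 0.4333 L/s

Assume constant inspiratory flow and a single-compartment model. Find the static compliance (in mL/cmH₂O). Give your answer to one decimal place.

32.7

Equation of motion (constant flow): PIP = Vt/C + R·V̇ + PEEP.
Vt/C = PIP − R·V̇ − PEEP = 26.0 − 23.1×0.4333 − 3 = 26.0 − 10.009 − 3 = 12.991 cmH2O.
C = Vt / 12.991 = 425 / 12.991 = 32.715 mL/cmH2O.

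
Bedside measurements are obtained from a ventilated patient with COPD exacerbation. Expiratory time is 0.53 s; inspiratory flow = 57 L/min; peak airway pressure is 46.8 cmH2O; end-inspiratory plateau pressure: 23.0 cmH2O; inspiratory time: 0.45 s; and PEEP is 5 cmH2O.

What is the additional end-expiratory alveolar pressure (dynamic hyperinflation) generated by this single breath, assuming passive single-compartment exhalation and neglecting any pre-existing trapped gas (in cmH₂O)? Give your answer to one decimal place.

7.4

Flow: 57 L/min ÷ 60 = 0.95 L/s.
Vt = flow × Ti = 0.95 L/s × 0.45 s × 1000 mL/L = 427.5 mL.
R = (PIP − Pplat)/V̇ = (46.8 − 23.0) / 0.95 = 23.8/0.95 = 25.053 cmH2O·s/L.
C = Vt/(Pplat − PEEP) = 427.5 / (23.0 − 5) = 427.5/18.0 = 23.75 mL/cmH2O.
τ = R × C = 25.053 × 0.02375 L/cmH2O = 0.595 s.
Fraction remaining = e^(−Te/τ) = e^(−0.53/0.595) = 0.4103; trapped volume = 427.5 × 0.4103 = 175.4 mL.
Additional alveolar pressure from trapping ≈ V_trapped / C = 175.4 / 23.75 = 7.385 cmH2O.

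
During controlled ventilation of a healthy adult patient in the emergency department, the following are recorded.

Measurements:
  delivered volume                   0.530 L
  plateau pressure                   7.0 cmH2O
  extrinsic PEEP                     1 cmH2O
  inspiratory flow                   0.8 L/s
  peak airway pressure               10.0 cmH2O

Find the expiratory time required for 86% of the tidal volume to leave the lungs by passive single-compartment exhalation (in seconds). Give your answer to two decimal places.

R = (PIP − Pplat)/V̇ = (10.0 − 7.0) / 0.8 = 3.0/0.8 = 3.75 cmH2O·s/L.
C = Vt/(Pplat − PEEP) = 530.0 / (7.0 − 1) = 530.0/6.0 = 88.333 mL/cmH2O.
τ = R × C = 3.75 × 0.08833 L/cmH2O = 0.3312 s.
t = −τ·ln(1 − 0.86) = −0.3312·ln(0.14) = 0.6512 s.

0.65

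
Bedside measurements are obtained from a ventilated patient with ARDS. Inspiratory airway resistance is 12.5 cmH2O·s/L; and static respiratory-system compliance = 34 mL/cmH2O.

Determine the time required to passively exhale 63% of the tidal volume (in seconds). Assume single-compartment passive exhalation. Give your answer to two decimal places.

0.42

τ = R × C = 12.5 × 34 mL/cmH2O = 12.5 × 0.034 L/cmH2O = 0.425 s.
Exhaled fraction f = 1 − e^(−t/τ) → t = −τ·ln(1 − f) = −0.425·ln(0.37) = 0.4226 s.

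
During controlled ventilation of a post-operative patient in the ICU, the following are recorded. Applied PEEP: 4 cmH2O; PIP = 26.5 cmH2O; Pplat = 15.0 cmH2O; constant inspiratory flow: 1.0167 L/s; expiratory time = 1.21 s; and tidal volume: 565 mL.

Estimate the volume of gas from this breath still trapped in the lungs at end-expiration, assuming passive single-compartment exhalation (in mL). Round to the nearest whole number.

70

R = (PIP − Pplat)/V̇ = (26.5 − 15.0) / 1.0167 = 11.5/1.0167 = 11.311 cmH2O·s/L.
C = Vt/(Pplat − PEEP) = 565.0 / (15.0 − 4) = 565.0/11.0 = 51.364 mL/cmH2O.
τ = R × C = 11.311 × 0.05136 L/cmH2O = 0.5809 s.
Fraction remaining = e^(−Te/τ) = e^(−1.21/0.5809) = 0.1246.
Trapped volume = 565.0 × 0.1246 = 70.399 mL.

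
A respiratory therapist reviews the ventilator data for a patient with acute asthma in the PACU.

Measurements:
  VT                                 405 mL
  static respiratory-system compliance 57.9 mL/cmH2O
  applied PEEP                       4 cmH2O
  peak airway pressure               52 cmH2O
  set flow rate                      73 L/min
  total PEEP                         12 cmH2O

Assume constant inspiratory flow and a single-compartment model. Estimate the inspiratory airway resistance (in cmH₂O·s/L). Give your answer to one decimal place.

27.1

Flow: 73 L/min ÷ 60 = 1.2167 L/s.
Total PEEP = 12 cmH2O (set 4 + intrinsic 8); this is the baseline alveolar pressure.
Equation of motion (constant flow): PIP = Vt/C + R·V̇ + PEEP.
R·V̇ = PIP − Vt/C − PEEP = 52 − 405/57.9 − 12 = 52 − 6.995 − 12 = 33.005 cmH2O.
R = 33.005 / 1.2167 = 27.127 cmH2O·s/L.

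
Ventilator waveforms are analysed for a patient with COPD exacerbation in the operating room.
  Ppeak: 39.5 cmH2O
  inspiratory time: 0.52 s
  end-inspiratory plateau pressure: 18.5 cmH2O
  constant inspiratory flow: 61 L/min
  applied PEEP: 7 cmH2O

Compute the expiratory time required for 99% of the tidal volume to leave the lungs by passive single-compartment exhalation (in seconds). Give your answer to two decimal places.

Flow: 61 L/min ÷ 60 = 1.0167 L/s.
Vt = flow × Ti = 1.0167 L/s × 0.52 s × 1000 mL/L = 528.68 mL.
R = (PIP − Pplat)/V̇ = (39.5 − 18.5) / 1.0167 = 21.0/1.0167 = 20.655 cmH2O·s/L.
C = Vt/(Pplat − PEEP) = 528.68 / (18.5 − 7) = 528.68/11.5 = 45.972 mL/cmH2O.
τ = R × C = 20.655 × 0.04597 L/cmH2O = 0.9495 s.
t = −τ·ln(1 − 0.99) = −0.9495·ln(0.01) = 4.373 s.

4.37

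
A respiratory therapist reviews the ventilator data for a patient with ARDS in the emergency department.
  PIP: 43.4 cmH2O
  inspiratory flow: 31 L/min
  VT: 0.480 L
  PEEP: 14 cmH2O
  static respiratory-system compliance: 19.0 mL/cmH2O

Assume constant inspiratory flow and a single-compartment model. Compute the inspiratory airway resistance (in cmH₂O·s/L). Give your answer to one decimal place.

8.0

Flow: 31 L/min ÷ 60 = 0.5167 L/s.
Equation of motion (constant flow): PIP = Vt/C + R·V̇ + PEEP.
R·V̇ = PIP − Vt/C − PEEP = 43.4 − 480/19.0 − 14 = 43.4 − 25.263 − 14 = 4.137 cmH2O.
R = 4.137 / 0.5167 = 8.007 cmH2O·s/L.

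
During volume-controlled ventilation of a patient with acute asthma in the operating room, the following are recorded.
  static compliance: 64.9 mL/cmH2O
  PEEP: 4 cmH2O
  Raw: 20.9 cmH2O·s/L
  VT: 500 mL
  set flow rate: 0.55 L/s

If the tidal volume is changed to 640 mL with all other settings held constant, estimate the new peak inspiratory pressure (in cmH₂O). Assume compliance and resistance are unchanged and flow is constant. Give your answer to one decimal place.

25.4

PIP = Vt/C + R·V̇ + PEEP (constant-flow equation of motion).
Only the elastic term changes: ΔPIP = ΔVt / C = (640 − 500) / 64.9 = 2.157 cmH2O.
Original PIP = 500/64.9 + 20.9×0.55 + 4 = 23.199 cmH2O; new PIP = 23.199 + (2.157) = 25.356 cmH2O.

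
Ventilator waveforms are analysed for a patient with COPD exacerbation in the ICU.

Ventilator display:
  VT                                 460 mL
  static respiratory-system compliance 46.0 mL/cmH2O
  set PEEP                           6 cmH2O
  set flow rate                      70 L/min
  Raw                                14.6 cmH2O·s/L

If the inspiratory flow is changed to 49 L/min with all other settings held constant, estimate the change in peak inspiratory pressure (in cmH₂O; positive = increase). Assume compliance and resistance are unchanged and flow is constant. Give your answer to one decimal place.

-5.1

Flow: 70 L/min ÷ 60 = 1.1667 L/s.
New flow: 49 L/min ÷ 60 = 0.8167 L/s.
PIP = Vt/C + R·V̇ + PEEP (constant-flow equation of motion).
Only the resistive term changes: ΔPIP = R × ΔV̇ = 14.6 × (0.8167 − 1.1667) = 14.6 × -0.35 = -5.11 cmH2O.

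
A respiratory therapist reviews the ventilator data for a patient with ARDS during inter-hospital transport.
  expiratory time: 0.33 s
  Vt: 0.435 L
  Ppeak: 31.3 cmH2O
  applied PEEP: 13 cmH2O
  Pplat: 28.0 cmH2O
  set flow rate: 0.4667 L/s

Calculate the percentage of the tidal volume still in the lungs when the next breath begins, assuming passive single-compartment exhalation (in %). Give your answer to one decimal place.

R = (PIP − Pplat)/V̇ = (31.3 − 28.0) / 0.4667 = 3.3/0.4667 = 7.071 cmH2O·s/L.
C = Vt/(Pplat − PEEP) = 435.0 / (28.0 − 13) = 435.0/15.0 = 29.0 mL/cmH2O.
τ = R × C = 7.071 × 0.029 L/cmH2O = 0.2051 s.
Fraction remaining at end-expiration = e^(−Te/τ) = e^(−0.33/0.2051) = 0.2001 → 20.01%.

20.0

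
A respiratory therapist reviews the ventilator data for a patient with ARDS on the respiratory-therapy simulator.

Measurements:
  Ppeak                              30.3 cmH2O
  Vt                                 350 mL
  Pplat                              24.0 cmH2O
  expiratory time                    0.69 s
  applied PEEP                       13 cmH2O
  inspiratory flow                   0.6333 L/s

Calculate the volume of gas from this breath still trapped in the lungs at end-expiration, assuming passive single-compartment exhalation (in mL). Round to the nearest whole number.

40

R = (PIP − Pplat)/V̇ = (30.3 − 24.0) / 0.6333 = 6.3/0.6333 = 9.948 cmH2O·s/L.
C = Vt/(Pplat − PEEP) = 350.0 / (24.0 − 13) = 350.0/11.0 = 31.818 mL/cmH2O.
τ = R × C = 9.948 × 0.03182 L/cmH2O = 0.3165 s.
Fraction remaining = e^(−Te/τ) = e^(−0.69/0.3165) = 0.113.
Trapped volume = 350.0 × 0.113 = 39.55 mL.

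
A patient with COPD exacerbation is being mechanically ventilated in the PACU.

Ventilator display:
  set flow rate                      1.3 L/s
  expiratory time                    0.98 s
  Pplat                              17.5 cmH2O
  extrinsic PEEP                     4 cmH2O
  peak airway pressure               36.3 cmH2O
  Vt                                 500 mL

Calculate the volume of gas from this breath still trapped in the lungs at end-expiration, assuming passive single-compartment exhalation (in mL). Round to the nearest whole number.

80

R = (PIP − Pplat)/V̇ = (36.3 − 17.5) / 1.3 = 18.8/1.3 = 14.462 cmH2O·s/L.
C = Vt/(Pplat − PEEP) = 500.0 / (17.5 − 4) = 500.0/13.5 = 37.037 mL/cmH2O.
τ = R × C = 14.462 × 0.03704 L/cmH2O = 0.5357 s.
Fraction remaining = e^(−Te/τ) = e^(−0.98/0.5357) = 0.1605.
Trapped volume = 500.0 × 0.1605 = 80.25 mL.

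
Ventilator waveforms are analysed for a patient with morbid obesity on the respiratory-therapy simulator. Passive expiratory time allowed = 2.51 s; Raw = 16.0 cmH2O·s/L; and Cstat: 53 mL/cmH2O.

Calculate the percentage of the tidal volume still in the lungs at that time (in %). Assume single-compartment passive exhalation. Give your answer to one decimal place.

τ = R × C = 16.0 × 53 mL/cmH2O = 16.0 × 0.053 L/cmH2O = 0.848 s.
Passive exhalation: V(t)/V₀ = e^(−t/τ) = e^(−2.51/0.848) = 0.05182.
Fraction remaining = 0.05182 → 5.182%.

5.2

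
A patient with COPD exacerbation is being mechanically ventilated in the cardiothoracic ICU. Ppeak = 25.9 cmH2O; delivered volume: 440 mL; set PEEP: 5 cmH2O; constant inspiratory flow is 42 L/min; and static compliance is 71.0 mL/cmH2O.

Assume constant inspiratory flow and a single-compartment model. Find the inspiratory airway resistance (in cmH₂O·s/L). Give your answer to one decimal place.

21.0

Flow: 42 L/min ÷ 60 = 0.7 L/s.
Equation of motion (constant flow): PIP = Vt/C + R·V̇ + PEEP.
R·V̇ = PIP − Vt/C − PEEP = 25.9 − 440/71.0 − 5 = 25.9 − 6.197 − 5 = 14.703 cmH2O.
R = 14.703 / 0.7 = 21.004 cmH2O·s/L.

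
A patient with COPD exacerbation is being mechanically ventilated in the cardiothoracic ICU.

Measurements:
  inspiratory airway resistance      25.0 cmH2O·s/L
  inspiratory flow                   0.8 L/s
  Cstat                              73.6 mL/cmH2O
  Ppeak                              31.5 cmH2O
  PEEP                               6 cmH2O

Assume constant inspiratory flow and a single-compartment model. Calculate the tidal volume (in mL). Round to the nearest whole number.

Equation of motion (constant flow): PIP = Vt/C + R·V̇ + PEEP.
Vt/C = PIP − R·V̇ − PEEP = 31.5 − 20.0 − 6 = 5.5 cmH2O.
Vt = C × 5.5 = 73.6 × 5.5 = 404.8 mL.

405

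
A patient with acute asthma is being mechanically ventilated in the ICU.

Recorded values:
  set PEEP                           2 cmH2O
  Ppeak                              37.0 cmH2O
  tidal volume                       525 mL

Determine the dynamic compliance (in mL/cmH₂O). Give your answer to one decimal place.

Dynamic compliance = Vt / (PIP − PEEP) = 525 / (37.0 − 2) = 525 / 35.0 = 15.0 mL/cmH2O.

15.0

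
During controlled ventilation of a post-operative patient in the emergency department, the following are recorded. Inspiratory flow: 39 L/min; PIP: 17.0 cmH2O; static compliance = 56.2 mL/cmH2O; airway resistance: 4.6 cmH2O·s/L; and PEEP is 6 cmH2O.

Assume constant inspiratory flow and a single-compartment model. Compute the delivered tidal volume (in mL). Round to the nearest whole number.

450

Flow: 39 L/min ÷ 60 = 0.65 L/s.
Equation of motion (constant flow): PIP = Vt/C + R·V̇ + PEEP.
Vt/C = PIP − R·V̇ − PEEP = 17.0 − 2.99 − 6 = 8.01 cmH2O.
Vt = C × 8.01 = 56.2 × 8.01 = 450.16 mL.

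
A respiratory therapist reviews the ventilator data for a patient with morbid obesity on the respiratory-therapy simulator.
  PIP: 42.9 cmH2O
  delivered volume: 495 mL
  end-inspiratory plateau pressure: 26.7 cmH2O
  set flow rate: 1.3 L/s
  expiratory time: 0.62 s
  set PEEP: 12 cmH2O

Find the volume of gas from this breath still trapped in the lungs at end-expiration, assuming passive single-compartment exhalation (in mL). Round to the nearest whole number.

R = (PIP − Pplat)/V̇ = (42.9 − 26.7) / 1.3 = 16.2/1.3 = 12.462 cmH2O·s/L.
C = Vt/(Pplat − PEEP) = 495.0 / (26.7 − 12) = 495.0/14.7 = 33.673 mL/cmH2O.
τ = R × C = 12.462 × 0.03367 L/cmH2O = 0.4196 s.
Fraction remaining = e^(−Te/τ) = e^(−0.62/0.4196) = 0.2282.
Trapped volume = 495.0 × 0.2282 = 112.96 mL.

113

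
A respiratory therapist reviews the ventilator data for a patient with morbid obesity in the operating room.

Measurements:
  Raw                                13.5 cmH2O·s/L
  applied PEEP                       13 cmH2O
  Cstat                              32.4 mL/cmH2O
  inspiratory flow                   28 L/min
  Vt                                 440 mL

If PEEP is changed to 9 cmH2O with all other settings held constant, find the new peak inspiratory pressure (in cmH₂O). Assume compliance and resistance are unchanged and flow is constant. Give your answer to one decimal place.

28.9

Flow: 28 L/min ÷ 60 = 0.4667 L/s.
PIP = Vt/C + R·V̇ + PEEP (constant-flow equation of motion).
Only the baseline term changes: ΔPIP = ΔPEEP = 9 − 13 = -4.0 cmH2O.
Original PIP = 440/32.4 + 13.5×0.4667 + 13 = 32.881 cmH2O; new PIP = 32.881 + (-4.0) = 28.881 cmH2O.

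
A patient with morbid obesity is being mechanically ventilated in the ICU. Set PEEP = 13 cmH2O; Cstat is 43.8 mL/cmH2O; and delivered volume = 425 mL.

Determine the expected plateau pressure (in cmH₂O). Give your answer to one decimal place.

22.7

Pplat = PEEP + Vt / Cstat = 13 + 425 / 43.8 = 13 + 9.703 = 22.703 cmH2O.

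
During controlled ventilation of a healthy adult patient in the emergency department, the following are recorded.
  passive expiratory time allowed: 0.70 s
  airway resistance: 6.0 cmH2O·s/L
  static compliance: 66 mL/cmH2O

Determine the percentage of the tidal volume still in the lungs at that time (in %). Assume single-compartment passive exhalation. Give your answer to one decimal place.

τ = R × C = 6.0 × 66 mL/cmH2O = 6.0 × 0.066 L/cmH2O = 0.396 s.
Passive exhalation: V(t)/V₀ = e^(−t/τ) = e^(−0.70/0.396) = 0.1707.
Fraction remaining = 0.1707 → 17.07%.

17.1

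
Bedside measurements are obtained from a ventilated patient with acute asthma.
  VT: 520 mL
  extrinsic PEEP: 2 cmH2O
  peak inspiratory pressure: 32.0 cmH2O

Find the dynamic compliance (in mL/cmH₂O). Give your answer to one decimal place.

17.3

Dynamic compliance = Vt / (PIP − PEEP) = 520 / (32.0 − 2) = 520 / 30.0 = 17.333 mL/cmH2O.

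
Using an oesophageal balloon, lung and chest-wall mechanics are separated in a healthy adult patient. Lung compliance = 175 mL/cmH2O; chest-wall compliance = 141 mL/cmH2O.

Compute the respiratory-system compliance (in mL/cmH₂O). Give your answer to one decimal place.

78.1

Lung and chest wall are elastances in series: 1/Crs = 1/CL + 1/Ccw.
1/Crs = 1/175 + 1/141 = 0.01281.
Crs = 78.064 mL/cmH2O.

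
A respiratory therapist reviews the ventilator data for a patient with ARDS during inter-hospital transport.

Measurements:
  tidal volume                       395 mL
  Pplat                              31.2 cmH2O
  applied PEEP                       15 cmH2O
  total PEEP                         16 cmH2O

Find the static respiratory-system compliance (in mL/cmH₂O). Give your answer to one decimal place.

End-expiratory occlusion gives total PEEP = 16 cmH2O (intrinsic PEEP = 16 − 15 = 1). Use total PEEP for the elastic gradient.
Cstat = Vt / (Pplat − PEEPtotal) = 395 / (31.2 − 16) = 395 / 15.2 = 25.987 mL/cmH2O.

26.0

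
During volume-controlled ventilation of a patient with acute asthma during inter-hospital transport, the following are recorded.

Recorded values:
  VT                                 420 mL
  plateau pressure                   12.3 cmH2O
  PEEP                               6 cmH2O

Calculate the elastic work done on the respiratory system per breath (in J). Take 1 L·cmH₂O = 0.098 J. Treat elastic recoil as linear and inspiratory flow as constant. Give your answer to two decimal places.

0.13

Elastic work ≈ ½ × (Pplat − PEEP) × Vt = 0.5 × (12.3 − 6) × 0.420 L = 0.5 × 6.3 × 0.420 = 1.323 L·cmH2O.
× 0.098 J/(L·cmH2O) → 0.1297 J.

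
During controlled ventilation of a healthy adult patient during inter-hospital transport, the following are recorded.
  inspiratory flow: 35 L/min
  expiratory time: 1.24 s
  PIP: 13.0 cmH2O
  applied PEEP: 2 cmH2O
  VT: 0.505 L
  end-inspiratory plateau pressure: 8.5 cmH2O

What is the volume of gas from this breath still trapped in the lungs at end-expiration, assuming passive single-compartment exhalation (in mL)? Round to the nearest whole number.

Flow: 35 L/min ÷ 60 = 0.5833 L/s.
R = (PIP − Pplat)/V̇ = (13.0 − 8.5) / 0.5833 = 4.5/0.5833 = 7.715 cmH2O·s/L.
C = Vt/(Pplat − PEEP) = 505.0 / (8.5 − 2) = 505.0/6.5 = 77.692 mL/cmH2O.
τ = R × C = 7.715 × 0.07769 L/cmH2O = 0.5994 s.
Fraction remaining = e^(−Te/τ) = e^(−1.24/0.5994) = 0.1263.
Trapped volume = 505.0 × 0.1263 = 63.782 mL.

64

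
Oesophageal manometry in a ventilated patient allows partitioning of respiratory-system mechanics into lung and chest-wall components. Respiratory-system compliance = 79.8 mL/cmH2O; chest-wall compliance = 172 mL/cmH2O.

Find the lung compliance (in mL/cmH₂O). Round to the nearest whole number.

1/CL = 1/Crs − 1/Ccw.
1/CL = 1/79.8 − 1/172 = 0.006717.
CL = 148.88 mL/cmH2O.

149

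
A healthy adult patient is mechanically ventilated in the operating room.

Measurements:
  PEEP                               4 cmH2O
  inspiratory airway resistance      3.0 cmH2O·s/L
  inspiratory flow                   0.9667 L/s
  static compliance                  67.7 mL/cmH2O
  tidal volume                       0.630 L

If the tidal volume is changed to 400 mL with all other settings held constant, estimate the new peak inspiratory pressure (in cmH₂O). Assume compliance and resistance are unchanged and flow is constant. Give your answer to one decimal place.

12.8

PIP = Vt/C + R·V̇ + PEEP (constant-flow equation of motion).
Only the elastic term changes: ΔPIP = ΔVt / C = (400 − 630) / 67.7 = -3.397 cmH2O.
Original PIP = 630/67.7 + 3.0×0.9667 + 4 = 16.206 cmH2O; new PIP = 16.206 + (-3.397) = 12.809 cmH2O.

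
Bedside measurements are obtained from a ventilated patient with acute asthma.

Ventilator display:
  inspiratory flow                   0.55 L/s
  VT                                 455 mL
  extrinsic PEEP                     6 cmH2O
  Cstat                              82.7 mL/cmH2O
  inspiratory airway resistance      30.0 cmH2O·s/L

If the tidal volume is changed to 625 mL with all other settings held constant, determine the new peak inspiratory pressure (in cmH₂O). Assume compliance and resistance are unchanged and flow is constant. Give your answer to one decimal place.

PIP = Vt/C + R·V̇ + PEEP (constant-flow equation of motion).
Only the elastic term changes: ΔPIP = ΔVt / C = (625 − 455) / 82.7 = 2.056 cmH2O.
Original PIP = 455/82.7 + 30.0×0.55 + 6 = 28.002 cmH2O; new PIP = 28.002 + (2.056) = 30.058 cmH2O.

30.1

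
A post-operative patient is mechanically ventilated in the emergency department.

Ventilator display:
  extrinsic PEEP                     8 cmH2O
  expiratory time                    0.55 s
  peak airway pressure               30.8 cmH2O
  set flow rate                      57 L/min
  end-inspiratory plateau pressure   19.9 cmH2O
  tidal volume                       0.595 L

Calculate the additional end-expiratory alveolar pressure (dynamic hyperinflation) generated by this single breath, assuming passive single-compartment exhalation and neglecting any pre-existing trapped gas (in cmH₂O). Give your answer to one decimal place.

Flow: 57 L/min ÷ 60 = 0.95 L/s.
R = (PIP − Pplat)/V̇ = (30.8 − 19.9) / 0.95 = 10.9/0.95 = 11.474 cmH2O·s/L.
C = Vt/(Pplat − PEEP) = 595.0 / (19.9 − 8) = 595.0/11.9 = 50.0 mL/cmH2O.
τ = R × C = 11.474 × 0.05 L/cmH2O = 0.5737 s.
Fraction remaining = e^(−Te/τ) = e^(−0.55/0.5737) = 0.3834; trapped volume = 595.0 × 0.3834 = 228.12 mL.
Additional alveolar pressure from trapping ≈ V_trapped / C = 228.12 / 50.0 = 4.562 cmH2O.

4.6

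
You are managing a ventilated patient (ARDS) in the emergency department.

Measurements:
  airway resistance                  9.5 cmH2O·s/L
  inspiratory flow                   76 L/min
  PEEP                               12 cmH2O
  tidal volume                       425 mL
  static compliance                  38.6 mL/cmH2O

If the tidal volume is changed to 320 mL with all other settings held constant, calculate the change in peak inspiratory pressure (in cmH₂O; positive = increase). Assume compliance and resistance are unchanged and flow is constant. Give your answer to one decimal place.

PIP = Vt/C + R·V̇ + PEEP (constant-flow equation of motion).
Only the elastic term changes: ΔPIP = ΔVt / C = (320 − 425) / 38.6 = -2.72 cmH2O.

-2.7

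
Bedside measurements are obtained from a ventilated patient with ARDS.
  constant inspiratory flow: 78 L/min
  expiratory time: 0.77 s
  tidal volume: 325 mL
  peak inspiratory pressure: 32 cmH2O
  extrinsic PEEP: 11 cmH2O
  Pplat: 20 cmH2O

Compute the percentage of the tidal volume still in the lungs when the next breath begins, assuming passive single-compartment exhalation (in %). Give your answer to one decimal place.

Flow: 78 L/min ÷ 60 = 1.3 L/s.
R = (PIP − Pplat)/V̇ = (32 − 20) / 1.3 = 12.0/1.3 = 9.231 cmH2O·s/L.
C = Vt/(Pplat − PEEP) = 325.0 / (20 − 11) = 325.0/9.0 = 36.111 mL/cmH2O.
τ = R × C = 9.231 × 0.03611 L/cmH2O = 0.3333 s.
Fraction remaining at end-expiration = e^(−Te/τ) = e^(−0.77/0.3333) = 0.09924 → 9.924%.

9.9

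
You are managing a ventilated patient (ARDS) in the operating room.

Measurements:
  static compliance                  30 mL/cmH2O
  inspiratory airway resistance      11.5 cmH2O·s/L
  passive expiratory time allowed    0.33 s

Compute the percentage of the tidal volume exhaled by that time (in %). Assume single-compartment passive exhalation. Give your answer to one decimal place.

τ = R × C = 11.5 × 30 mL/cmH2O = 11.5 × 0.030 L/cmH2O = 0.345 s.
Passive exhalation: V(t)/V₀ = e^(−t/τ) = e^(−0.33/0.345) = 0.3842.
Fraction exhaled = 1 − 0.3842 = 0.6158 → 61.58%.

61.6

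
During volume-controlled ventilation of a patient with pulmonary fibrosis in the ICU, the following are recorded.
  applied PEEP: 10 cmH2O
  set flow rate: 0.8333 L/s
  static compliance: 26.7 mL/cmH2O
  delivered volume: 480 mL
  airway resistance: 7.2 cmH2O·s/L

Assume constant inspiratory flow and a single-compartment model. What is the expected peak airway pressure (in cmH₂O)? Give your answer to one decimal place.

Equation of motion (constant flow): PIP = Vt/C + R·V̇ + PEEP.
PIP = 480/26.7 + 7.2×0.8333 + 10 = 17.978 + 6.0 + 10 = 33.978 cmH2O.

34.0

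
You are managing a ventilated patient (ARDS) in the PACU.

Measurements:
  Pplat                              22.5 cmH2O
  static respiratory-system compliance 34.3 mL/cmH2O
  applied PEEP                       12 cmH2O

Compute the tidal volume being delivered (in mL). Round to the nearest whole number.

Vt = Cstat × (Pplat − PEEP) = 34.3 × (22.5 − 12) = 34.3 × 10.5 = 360.15 mL.

360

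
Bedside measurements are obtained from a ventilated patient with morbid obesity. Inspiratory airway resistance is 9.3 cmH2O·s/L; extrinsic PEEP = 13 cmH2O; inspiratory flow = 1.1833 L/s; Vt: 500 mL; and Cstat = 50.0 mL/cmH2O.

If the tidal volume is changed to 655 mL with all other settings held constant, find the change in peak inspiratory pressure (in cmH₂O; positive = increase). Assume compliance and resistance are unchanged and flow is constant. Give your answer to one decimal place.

PIP = Vt/C + R·V̇ + PEEP (constant-flow equation of motion).
Only the elastic term changes: ΔPIP = ΔVt / C = (655 − 500) / 50.0 = 3.1 cmH2O.

3.1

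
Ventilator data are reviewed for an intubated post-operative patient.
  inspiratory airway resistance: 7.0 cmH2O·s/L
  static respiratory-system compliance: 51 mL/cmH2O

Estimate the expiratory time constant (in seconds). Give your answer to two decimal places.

τ = R × C = 7.0 × 51 mL/cmH2O = 7.0 × 0.051 L/cmH2O = 0.357 s.

0.36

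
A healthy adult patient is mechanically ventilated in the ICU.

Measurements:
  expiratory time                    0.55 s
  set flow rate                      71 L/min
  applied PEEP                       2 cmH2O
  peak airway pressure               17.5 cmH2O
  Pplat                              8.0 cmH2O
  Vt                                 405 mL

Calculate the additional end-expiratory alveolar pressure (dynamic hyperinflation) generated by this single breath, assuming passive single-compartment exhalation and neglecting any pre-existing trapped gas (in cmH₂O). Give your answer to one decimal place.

Flow: 71 L/min ÷ 60 = 1.1833 L/s.
R = (PIP − Pplat)/V̇ = (17.5 − 8.0) / 1.1833 = 9.5/1.1833 = 8.028 cmH2O·s/L.
C = Vt/(Pplat − PEEP) = 405.0 / (8.0 − 2) = 405.0/6.0 = 67.5 mL/cmH2O.
τ = R × C = 8.028 × 0.0675 L/cmH2O = 0.5419 s.
Fraction remaining = e^(−Te/τ) = e^(−0.55/0.5419) = 0.3624; trapped volume = 405.0 × 0.3624 = 146.77 mL.
Additional alveolar pressure from trapping ≈ V_trapped / C = 146.77 / 67.5 = 2.174 cmH2O.

2.2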